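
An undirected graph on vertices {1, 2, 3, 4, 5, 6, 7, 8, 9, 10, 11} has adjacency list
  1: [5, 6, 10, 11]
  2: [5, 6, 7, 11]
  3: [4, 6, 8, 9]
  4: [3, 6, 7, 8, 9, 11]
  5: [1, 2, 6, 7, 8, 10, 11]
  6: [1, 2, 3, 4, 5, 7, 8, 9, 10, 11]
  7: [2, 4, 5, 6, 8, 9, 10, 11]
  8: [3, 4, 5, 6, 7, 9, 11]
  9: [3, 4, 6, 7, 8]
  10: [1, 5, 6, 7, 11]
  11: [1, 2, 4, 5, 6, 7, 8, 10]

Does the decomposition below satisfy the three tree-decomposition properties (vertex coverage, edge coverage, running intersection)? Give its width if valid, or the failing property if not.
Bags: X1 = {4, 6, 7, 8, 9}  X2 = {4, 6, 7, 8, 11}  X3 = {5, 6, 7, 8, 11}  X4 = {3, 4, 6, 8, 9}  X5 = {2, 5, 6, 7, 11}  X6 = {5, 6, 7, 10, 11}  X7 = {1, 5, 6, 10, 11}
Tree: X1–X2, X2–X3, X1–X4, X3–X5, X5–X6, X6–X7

Yes; width 4.

Checking the three conditions: (i) the bags cover all of {1, 2, 3, 4, 5, 6, 7, 8, 9, 10, 11}; (ii) for each edge, some bag contains both endpoints; (iii) the bags containing any fixed vertex form a subtree. All hold, so the decomposition is valid with width 5 − 1 = 4.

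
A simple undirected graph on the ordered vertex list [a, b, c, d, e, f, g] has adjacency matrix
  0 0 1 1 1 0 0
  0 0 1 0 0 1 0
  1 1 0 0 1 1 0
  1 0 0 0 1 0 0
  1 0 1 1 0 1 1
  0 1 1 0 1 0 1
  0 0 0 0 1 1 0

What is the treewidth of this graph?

2

A width-2 tree decomposition is:
Bags: B1 = {c, e, f}  B2 = {a, c, e}  B3 = {b, c, f}  B4 = {e, f, g}  B5 = {a, d, e}
Tree: B1–B2, B1–B3, B1–B4, B2–B5
Each bag holds 3 vertices, so the decomposition has width 2, which upper-bounds the treewidth. Conversely, {a, d, e} is a clique of size 3, and the vertices of any clique must share a bag in every tree decomposition; so some bag has ≥ 3 vertices and tw(G) ≥ 2. The upper and lower bounds meet at 2, so that is the treewidth.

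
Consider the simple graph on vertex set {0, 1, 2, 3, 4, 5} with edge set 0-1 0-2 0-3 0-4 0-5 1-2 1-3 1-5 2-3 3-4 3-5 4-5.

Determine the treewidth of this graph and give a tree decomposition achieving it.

Treewidth 3.
Bags: B1 = {0, 1, 3, 5}  B2 = {0, 1, 2, 3}  B3 = {0, 3, 4, 5}
Tree: B1–B2, B1–B3

Each bag holds 4 vertices, so the decomposition has width 3, which upper-bounds the treewidth. For the lower bound, the 4 vertices {0, 1, 2, 3} are pairwise adjacent, and any tree decomposition puts a clique entirely inside one bag — forcing width ≥ 3. Therefore the treewidth is 3.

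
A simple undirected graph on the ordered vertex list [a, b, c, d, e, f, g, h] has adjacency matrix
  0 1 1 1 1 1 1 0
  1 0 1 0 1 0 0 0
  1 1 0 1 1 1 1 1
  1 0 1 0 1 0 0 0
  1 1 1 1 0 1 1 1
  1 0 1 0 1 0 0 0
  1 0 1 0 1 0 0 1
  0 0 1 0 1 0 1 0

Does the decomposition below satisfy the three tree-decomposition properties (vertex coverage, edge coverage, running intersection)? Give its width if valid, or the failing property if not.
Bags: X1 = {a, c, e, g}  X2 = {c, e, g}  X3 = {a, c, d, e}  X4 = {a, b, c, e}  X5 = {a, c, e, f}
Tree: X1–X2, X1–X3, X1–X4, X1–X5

No — vertex h appears in no bag.

A tree decomposition must satisfy three properties: every vertex lies in some bag; for every edge, both endpoints lie together in some bag; and for every vertex, the bags containing it form a connected subtree. Here vertex h appears in no bag, so the decomposition is invalid.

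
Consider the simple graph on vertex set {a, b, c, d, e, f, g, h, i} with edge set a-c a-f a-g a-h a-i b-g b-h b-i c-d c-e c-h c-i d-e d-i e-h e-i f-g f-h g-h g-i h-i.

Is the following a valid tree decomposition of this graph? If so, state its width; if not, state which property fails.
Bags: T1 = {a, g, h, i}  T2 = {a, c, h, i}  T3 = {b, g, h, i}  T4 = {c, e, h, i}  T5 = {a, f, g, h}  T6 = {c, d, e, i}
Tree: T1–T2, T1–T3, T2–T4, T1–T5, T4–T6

Yes; width 3.

Vertex coverage: the bags together contain {a, b, c, d, e, f, g, h, i}, the full vertex set. Edge coverage: each edge of G has both endpoints in at least one bag. Running intersection: for every vertex, the bags containing it form a connected subtree. All three properties hold, so this is a valid tree decomposition of width max|bag| − 1 = 3, and hence tw(G) ≤ 3.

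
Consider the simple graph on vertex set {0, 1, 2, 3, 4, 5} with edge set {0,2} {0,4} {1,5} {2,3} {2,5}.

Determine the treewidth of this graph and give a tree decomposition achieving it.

Each bag holds 2 vertices, so the decomposition has width 1, which upper-bounds the treewidth. G has an edge, so its treewidth is at least 1. Hence tw(G) = 1 exactly.

Treewidth 1.
One such decomposition:
Bags: B1 = {2, 5}  B2 = {0, 2}  B3 = {1, 5}  B4 = {0, 4}  B5 = {2, 3}
Tree: B1–B2, B1–B3, B2–B4, B1–B5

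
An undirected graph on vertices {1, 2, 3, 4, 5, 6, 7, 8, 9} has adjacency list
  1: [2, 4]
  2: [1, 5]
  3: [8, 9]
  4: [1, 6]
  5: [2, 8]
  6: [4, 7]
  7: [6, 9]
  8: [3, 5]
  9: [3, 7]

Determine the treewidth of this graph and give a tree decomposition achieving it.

Treewidth 2.
Bags: B1 = {6, 7, 9}  B2 = {3, 6, 9}  B3 = {3, 6, 8}  B4 = {5, 6, 8}  B5 = {2, 5, 6}  B6 = {1, 2, 6}  B7 = {1, 4, 6}
Tree: B1–B2, B2–B3, B3–B4, B4–B5, B5–B6, B6–B7

The largest bag has 3 vertices, giving width 2; this decomposition certifies tw(G) ≤ 2. Since 6–7–9–3–8–5–2–1–4–6 is a cycle in G, G is not acyclic. Forests are exactly the graphs of treewidth ≤ 1, so tw(G) ≥ 2. Therefore the treewidth is 2.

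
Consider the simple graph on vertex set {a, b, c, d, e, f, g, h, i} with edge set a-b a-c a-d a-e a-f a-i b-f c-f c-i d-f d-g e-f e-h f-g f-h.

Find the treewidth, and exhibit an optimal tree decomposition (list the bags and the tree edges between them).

Every bag has size at most 3, so the width is 3 − 1 = 2 and tw(G) ≤ 2. On the other hand G contains the 3-clique {d, f, g}. A clique must lie in a single bag of any decomposition, so no decomposition can have width below 2. Hence tw(G) = 2 exactly.

Treewidth 2.
One such decomposition:
Bags: B1 = {a, e, f}  B2 = {a, c, f}  B3 = {a, d, f}  B4 = {d, f, g}  B5 = {a, b, f}  B6 = {e, f, h}  B7 = {a, c, i}
Tree: B1–B2, B1–B3, B3–B4, B3–B5, B1–B6, B2–B7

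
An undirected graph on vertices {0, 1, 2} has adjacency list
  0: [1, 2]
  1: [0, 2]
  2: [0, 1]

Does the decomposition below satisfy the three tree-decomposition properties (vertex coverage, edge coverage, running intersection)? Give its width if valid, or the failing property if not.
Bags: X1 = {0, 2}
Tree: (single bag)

No — vertex 1 appears in no bag.

A tree decomposition must satisfy three properties: every vertex lies in some bag; for every edge, both endpoints lie together in some bag; and for every vertex, the bags containing it form a connected subtree. Here vertex 1 appears in no bag, so the decomposition is invalid.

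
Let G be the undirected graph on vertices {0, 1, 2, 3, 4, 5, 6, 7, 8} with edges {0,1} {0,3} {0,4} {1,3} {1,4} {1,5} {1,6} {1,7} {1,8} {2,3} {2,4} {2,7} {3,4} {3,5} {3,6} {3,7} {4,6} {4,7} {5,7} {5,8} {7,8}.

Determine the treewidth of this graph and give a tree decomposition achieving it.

Treewidth 3.
Bags: B1 = {1, 5, 7, 8}  B2 = {1, 3, 5, 7}  B3 = {1, 3, 4, 7}  B4 = {2, 3, 4, 7}  B5 = {0, 1, 3, 4}  B6 = {1, 3, 4, 6}
Tree: B1–B2, B2–B3, B3–B4, B3–B5, B3–B6

Every bag has size at most 4, so the width is 4 − 1 = 3 and tw(G) ≤ 3. On the other hand G contains the 4-clique {1, 5, 7, 8}. A clique must lie in a single bag of any decomposition, so no decomposition can have width below 3. The upper and lower bounds meet at 3, so that is the treewidth.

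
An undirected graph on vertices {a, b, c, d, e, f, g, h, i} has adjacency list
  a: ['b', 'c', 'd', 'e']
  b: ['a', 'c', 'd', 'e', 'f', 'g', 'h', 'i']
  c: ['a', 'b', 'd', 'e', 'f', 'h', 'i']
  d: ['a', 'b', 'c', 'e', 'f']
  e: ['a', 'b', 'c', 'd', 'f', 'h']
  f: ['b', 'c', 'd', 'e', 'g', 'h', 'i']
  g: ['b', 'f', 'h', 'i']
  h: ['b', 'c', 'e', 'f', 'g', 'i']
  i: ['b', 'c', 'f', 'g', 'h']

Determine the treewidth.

4

A width-4 tree decomposition is:
Bags: B1 = {b, c, f, h, i}  B2 = {b, c, e, f, h}  B3 = {b, c, d, e, f}  B4 = {a, b, c, d, e}  B5 = {b, f, g, h, i}
Tree: B1–B2, B2–B3, B3–B4, B1–B5
The largest bag has 5 vertices, giving width 4; this decomposition certifies tw(G) ≤ 4. For the lower bound, the 5 vertices {a, b, c, d, e} are pairwise adjacent, and any tree decomposition puts a clique entirely inside one bag — forcing width ≥ 4. The upper and lower bounds meet at 4, so that is the treewidth.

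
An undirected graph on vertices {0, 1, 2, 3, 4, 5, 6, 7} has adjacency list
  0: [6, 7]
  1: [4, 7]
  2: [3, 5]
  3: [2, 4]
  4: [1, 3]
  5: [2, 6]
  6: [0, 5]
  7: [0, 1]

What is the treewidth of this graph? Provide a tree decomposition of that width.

Treewidth 2.
One optimal decomposition is:
Bags: B1 = {0, 6, 7}  B2 = {1, 6, 7}  B3 = {1, 4, 6}  B4 = {3, 4, 6}  B5 = {2, 3, 6}  B6 = {2, 5, 6}
Tree: B1–B2, B2–B3, B3–B4, B4–B5, B5–B6

Every bag has size at most 3, so the width is 3 − 1 = 2 and tw(G) ≤ 2. The edges 6–0–7–1–4–3–2–5–6 form a cycle, so G is not a tree and its treewidth is at least 2. Therefore the treewidth is 2.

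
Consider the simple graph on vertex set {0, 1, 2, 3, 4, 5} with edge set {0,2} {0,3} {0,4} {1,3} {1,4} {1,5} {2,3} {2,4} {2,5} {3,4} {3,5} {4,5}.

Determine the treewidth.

3

A width-3 tree decomposition is:
Bags: B1 = {1, 3, 4, 5}  B2 = {2, 3, 4, 5}  B3 = {0, 2, 3, 4}
Tree: B1–B2, B2–B3
Each bag holds 4 vertices, so the decomposition has width 3, which upper-bounds the treewidth. Conversely, {1, 3, 4, 5} is a clique of size 4, and the vertices of any clique must share a bag in every tree decomposition; so some bag has ≥ 4 vertices and tw(G) ≥ 3. Combining the bounds, tw(G) = 3.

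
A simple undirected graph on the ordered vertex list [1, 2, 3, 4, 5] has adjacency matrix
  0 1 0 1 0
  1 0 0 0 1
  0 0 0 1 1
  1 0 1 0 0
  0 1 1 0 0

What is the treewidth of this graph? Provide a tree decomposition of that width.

Every bag has size at most 3, so the width is 3 − 1 = 2 and tw(G) ≤ 2. For the lower bound, G contains the cycle 1–4–3–5–2–1, so G is not a forest; only forests have treewidth ≤ 1, hence tw(G) ≥ 2. Hence tw(G) = 2 exactly.

Treewidth 2.
One optimal decomposition is:
Bags: B1 = {1, 3, 4}  B2 = {1, 3, 5}  B3 = {1, 2, 5}
Tree: B1–B2, B2–B3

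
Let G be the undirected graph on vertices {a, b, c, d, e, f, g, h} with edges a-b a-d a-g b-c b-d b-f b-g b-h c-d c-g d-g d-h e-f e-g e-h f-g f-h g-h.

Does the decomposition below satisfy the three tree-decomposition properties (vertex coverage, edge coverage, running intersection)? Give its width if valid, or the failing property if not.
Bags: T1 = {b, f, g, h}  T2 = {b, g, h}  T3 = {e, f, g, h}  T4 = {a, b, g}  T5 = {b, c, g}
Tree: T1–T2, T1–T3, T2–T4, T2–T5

No — vertex d appears in no bag.

A tree decomposition must satisfy three properties: every vertex lies in some bag; for every edge, both endpoints lie together in some bag; and for every vertex, the bags containing it form a connected subtree. Here vertex d appears in no bag, so the decomposition is invalid.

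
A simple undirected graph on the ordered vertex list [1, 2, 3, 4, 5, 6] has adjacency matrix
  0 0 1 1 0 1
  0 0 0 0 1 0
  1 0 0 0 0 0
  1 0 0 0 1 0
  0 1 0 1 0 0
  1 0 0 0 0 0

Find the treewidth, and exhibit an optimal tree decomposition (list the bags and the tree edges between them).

Treewidth 1.
Bags: B1 = {1, 4}  B2 = {4, 5}  B3 = {1, 3}  B4 = {1, 6}  B5 = {2, 5}
Tree: B1–B2, B1–B3, B1–B4, B2–B5

Each bag holds 2 vertices, so the decomposition has width 1, which upper-bounds the treewidth. Any graph with an edge has treewidth ≥ 1, and G has the edge 4–1. Hence tw(G) = 1 exactly.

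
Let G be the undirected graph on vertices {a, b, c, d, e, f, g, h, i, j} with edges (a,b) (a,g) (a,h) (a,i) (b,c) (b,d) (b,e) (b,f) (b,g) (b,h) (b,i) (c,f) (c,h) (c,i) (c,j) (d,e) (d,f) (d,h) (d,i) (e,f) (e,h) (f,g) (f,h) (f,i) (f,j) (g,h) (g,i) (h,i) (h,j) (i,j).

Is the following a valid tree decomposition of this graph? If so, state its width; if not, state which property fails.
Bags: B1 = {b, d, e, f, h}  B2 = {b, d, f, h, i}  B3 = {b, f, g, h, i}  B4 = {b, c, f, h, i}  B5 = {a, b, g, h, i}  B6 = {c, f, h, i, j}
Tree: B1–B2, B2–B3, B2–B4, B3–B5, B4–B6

Yes; width 4.

Every vertex of G appears in some bag (union = {a, b, c, d, e, f, g, h, i, j}); every edge is covered by a bag; and for each vertex v the set of bags containing v is connected in the bag tree. The decomposition is therefore valid. The largest bag has 5 vertices, so the width is 4.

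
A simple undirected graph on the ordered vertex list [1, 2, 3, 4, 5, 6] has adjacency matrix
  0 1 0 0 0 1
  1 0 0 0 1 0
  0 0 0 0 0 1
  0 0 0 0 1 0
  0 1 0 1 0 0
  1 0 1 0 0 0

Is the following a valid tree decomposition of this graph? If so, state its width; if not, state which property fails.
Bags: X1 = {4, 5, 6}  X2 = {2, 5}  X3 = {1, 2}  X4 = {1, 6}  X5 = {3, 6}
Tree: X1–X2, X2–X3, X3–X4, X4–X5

No — bags containing vertex 6 are not connected in the tree.

A tree decomposition must satisfy three properties: every vertex lies in some bag; for every edge, both endpoints lie together in some bag; and for every vertex, the bags containing it form a connected subtree. Here bags containing vertex 6 are not connected in the tree, so the decomposition is invalid.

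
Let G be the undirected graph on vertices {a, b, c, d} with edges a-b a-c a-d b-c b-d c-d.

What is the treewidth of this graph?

A width-3 tree decomposition is:
Bags: B1 = {a, b, c, d}
Tree: (single bag)
With just one bag of size 4, the width is 4 − 1 = 3, so tw(G) ≤ 3. For the lower bound, the 4 vertices {a, b, c, d} are pairwise adjacent, and any tree decomposition puts a clique entirely inside one bag — forcing width ≥ 3. Therefore the treewidth is 3.

3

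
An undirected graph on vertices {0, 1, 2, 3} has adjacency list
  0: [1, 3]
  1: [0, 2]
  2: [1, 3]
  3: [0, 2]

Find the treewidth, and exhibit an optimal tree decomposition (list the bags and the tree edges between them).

Treewidth 2.
One such decomposition:
Bags: B1 = {0, 1, 2}  B2 = {0, 2, 3}
Tree: B1–B2

Each bag holds 3 vertices, so the decomposition has width 2, which upper-bounds the treewidth. Since 2–1–0–3–2 is a cycle in G, G is not acyclic. Forests are exactly the graphs of treewidth ≤ 1, so tw(G) ≥ 2. Therefore the treewidth is 2.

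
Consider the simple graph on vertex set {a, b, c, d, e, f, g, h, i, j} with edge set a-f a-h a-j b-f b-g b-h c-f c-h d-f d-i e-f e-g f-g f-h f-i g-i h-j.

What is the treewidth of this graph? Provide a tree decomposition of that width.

Treewidth 2.
One optimal decomposition is:
Bags: B1 = {a, f, h}  B2 = {b, f, h}  B3 = {c, f, h}  B4 = {b, f, g}  B5 = {a, h, j}  B6 = {f, g, i}  B7 = {d, f, i}  B8 = {e, f, g}
Tree: B1–B2, B2–B3, B2–B4, B1–B5, B4–B6, B6–B7, B6–B8

Every bag has size at most 3, so the width is 3 − 1 = 2 and tw(G) ≤ 2. Conversely, {a, h, j} is a clique of size 3, and the vertices of any clique must share a bag in every tree decomposition; so some bag has ≥ 3 vertices and tw(G) ≥ 2. The upper and lower bounds meet at 2, so that is the treewidth.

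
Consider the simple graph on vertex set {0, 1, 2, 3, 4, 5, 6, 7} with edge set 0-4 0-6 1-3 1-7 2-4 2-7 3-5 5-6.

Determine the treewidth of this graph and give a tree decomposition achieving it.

Treewidth 2.
One optimal decomposition is:
Bags: B1 = {0, 2, 4}  B2 = {0, 2, 7}  B3 = {0, 1, 7}  B4 = {0, 1, 3}  B5 = {0, 3, 5}  B6 = {0, 5, 6}
Tree: B1–B2, B2–B3, B3–B4, B4–B5, B5–B6

Every bag has size at most 3, so the width is 3 − 1 = 2 and tw(G) ≤ 2. The edges 0–4–2–7–1–3–5–6–0 form a cycle, so G is not a tree and its treewidth is at least 2. Combining the bounds, tw(G) = 2.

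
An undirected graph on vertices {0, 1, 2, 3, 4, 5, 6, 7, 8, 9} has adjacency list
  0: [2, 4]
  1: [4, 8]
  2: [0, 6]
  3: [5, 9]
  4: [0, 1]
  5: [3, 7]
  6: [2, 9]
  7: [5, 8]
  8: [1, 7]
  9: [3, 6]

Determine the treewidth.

2

A width-2 tree decomposition is:
Bags: B1 = {3, 5, 9}  B2 = {5, 6, 9}  B3 = {2, 5, 6}  B4 = {0, 2, 5}  B5 = {0, 4, 5}  B6 = {1, 4, 5}  B7 = {1, 5, 8}  B8 = {5, 7, 8}
Tree: B1–B2, B2–B3, B3–B4, B4–B5, B5–B6, B6–B7, B7–B8
Every bag has size at most 3, so the width is 3 − 1 = 2 and tw(G) ≤ 2. Since 5–3–9–6–2–0–4–1–8–7–5 is a cycle in G, G is not acyclic. Forests are exactly the graphs of treewidth ≤ 1, so tw(G) ≥ 2. Therefore the treewidth is 2.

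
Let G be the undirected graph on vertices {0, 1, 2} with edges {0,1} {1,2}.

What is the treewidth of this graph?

1

A width-1 tree decomposition is:
Bags: B1 = {1, 2}  B2 = {0, 1}
Tree: B1–B2
Every bag has size at most 2, so the width is 2 − 1 = 1 and tw(G) ≤ 1. G has an edge, so its treewidth is at least 1. Therefore the treewidth is 1.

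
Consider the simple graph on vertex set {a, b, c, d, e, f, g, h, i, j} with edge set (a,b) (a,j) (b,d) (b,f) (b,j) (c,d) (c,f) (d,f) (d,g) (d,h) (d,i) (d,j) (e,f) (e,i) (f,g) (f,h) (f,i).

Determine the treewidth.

A width-2 tree decomposition is:
Bags: B1 = {b, d, f}  B2 = {d, f, g}  B3 = {b, d, j}  B4 = {a, b, j}  B5 = {d, f, h}  B6 = {c, d, f}  B7 = {d, f, i}  B8 = {e, f, i}
Tree: B1–B2, B1–B3, B3–B4, B1–B5, B2–B6, B5–B7, B7–B8
Every bag has size at most 3, so the width is 3 − 1 = 2 and tw(G) ≤ 2. Conversely, {b, d, j} is a clique of size 3, and the vertices of any clique must share a bag in every tree decomposition; so some bag has ≥ 3 vertices and tw(G) ≥ 2. Hence tw(G) = 2 exactly.

2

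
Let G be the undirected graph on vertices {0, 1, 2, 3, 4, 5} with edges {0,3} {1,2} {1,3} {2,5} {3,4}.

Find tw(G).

1

A width-1 tree decomposition is:
Bags: B1 = {1, 3}  B2 = {3, 4}  B3 = {0, 3}  B4 = {1, 2}  B5 = {2, 5}
Tree: B1–B2, B2–B3, B1–B4, B4–B5
The largest bag has 2 vertices, giving width 1; this decomposition certifies tw(G) ≤ 1. Any graph with an edge has treewidth ≥ 1, and G has the edge 3–1. Hence tw(G) = 1 exactly.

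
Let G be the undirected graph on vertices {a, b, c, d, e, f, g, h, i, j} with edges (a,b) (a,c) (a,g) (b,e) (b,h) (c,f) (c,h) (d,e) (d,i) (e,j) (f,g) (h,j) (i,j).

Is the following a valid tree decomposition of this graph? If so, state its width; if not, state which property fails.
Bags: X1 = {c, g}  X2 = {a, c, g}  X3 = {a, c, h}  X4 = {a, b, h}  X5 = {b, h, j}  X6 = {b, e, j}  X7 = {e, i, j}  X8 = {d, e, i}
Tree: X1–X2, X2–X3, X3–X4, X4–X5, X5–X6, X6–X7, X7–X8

No — vertex f appears in no bag.

A tree decomposition must satisfy three properties: every vertex lies in some bag; for every edge, both endpoints lie together in some bag; and for every vertex, the bags containing it form a connected subtree. Here vertex f appears in no bag, so the decomposition is invalid.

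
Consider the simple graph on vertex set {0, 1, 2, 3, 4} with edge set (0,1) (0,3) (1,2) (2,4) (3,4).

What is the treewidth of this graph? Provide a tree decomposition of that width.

The largest bag has 3 vertices, giving width 2; this decomposition certifies tw(G) ≤ 2. The edges 0–1–2–4–3–0 form a cycle, so G is not a tree and its treewidth is at least 2. Hence tw(G) = 2 exactly.

Treewidth 2.
One optimal decomposition is:
Bags: B1 = {0, 1, 2}  B2 = {0, 2, 4}  B3 = {0, 3, 4}
Tree: B1–B2, B2–B3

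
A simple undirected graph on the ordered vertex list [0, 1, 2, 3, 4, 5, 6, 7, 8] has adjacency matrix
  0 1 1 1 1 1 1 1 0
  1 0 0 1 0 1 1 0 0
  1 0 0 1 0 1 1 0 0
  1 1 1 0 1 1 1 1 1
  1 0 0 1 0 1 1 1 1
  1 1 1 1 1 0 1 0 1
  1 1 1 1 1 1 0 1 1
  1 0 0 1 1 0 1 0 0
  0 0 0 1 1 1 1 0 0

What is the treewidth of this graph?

4

A width-4 tree decomposition is:
Bags: B1 = {0, 3, 4, 6, 7}  B2 = {0, 3, 4, 5, 6}  B3 = {3, 4, 5, 6, 8}  B4 = {0, 2, 3, 5, 6}  B5 = {0, 1, 3, 5, 6}
Tree: B1–B2, B2–B3, B2–B4, B4–B5
The largest bag has 5 vertices, giving width 4; this decomposition certifies tw(G) ≤ 4. For the lower bound, the 5 vertices {0, 1, 3, 5, 6} are pairwise adjacent, and any tree decomposition puts a clique entirely inside one bag — forcing width ≥ 4. Combining the bounds, tw(G) = 4.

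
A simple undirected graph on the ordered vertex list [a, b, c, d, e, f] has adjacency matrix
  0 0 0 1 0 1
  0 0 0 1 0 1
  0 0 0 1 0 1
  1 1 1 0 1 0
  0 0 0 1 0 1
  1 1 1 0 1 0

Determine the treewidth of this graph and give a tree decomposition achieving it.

The largest bag has 3 vertices, giving width 2; this decomposition certifies tw(G) ≤ 2. For the lower bound, G contains the cycle c–f–e–d–c, so G is not a forest; only forests have treewidth ≤ 1, hence tw(G) ≥ 2. Hence tw(G) = 2 exactly.

Treewidth 2.
Bags: B1 = {c, d, f}  B2 = {d, e, f}  B3 = {a, d, f}  B4 = {b, d, f}
Tree: B1–B2, B2–B3, B3–B4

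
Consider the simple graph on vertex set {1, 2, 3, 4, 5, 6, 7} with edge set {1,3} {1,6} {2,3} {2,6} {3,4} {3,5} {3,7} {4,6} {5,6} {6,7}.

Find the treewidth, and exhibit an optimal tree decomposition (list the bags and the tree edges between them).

Treewidth 2.
One such decomposition:
Bags: B1 = {3, 4, 6}  B2 = {3, 5, 6}  B3 = {1, 3, 6}  B4 = {2, 3, 6}  B5 = {3, 6, 7}
Tree: B1–B2, B2–B3, B3–B4, B4–B5

The largest bag has 3 vertices, giving width 2; this decomposition certifies tw(G) ≤ 2. The edges 3–4–6–5–3 form a cycle, so G is not a tree and its treewidth is at least 2. Therefore the treewidth is 2.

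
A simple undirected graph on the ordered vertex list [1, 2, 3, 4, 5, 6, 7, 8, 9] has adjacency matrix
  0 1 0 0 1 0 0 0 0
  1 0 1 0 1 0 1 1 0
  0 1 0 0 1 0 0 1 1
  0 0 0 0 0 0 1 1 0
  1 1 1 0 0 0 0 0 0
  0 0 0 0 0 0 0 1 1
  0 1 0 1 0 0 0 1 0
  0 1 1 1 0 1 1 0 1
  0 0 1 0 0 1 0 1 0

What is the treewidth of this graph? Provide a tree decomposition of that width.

Treewidth 2.
Bags: B1 = {2, 3, 8}  B2 = {2, 3, 5}  B3 = {3, 8, 9}  B4 = {6, 8, 9}  B5 = {2, 7, 8}  B6 = {1, 2, 5}  B7 = {4, 7, 8}
Tree: B1–B2, B1–B3, B3–B4, B1–B5, B2–B6, B5–B7

The largest bag has 3 vertices, giving width 2; this decomposition certifies tw(G) ≤ 2. For the lower bound, the 3 vertices {3, 8, 9} are pairwise adjacent, and any tree decomposition puts a clique entirely inside one bag — forcing width ≥ 2. The upper and lower bounds meet at 2, so that is the treewidth.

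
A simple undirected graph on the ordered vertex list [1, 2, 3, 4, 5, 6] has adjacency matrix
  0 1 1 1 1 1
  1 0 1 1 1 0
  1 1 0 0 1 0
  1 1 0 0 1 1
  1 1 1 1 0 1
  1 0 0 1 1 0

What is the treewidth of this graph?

A width-3 tree decomposition is:
Bags: B1 = {1, 2, 4, 5}  B2 = {1, 4, 5, 6}  B3 = {1, 2, 3, 5}
Tree: B1–B2, B1–B3
Every bag has size at most 4, so the width is 4 − 1 = 3 and tw(G) ≤ 3. For the lower bound, the 4 vertices {1, 2, 3, 5} are pairwise adjacent, and any tree decomposition puts a clique entirely inside one bag — forcing width ≥ 3. Hence tw(G) = 3 exactly.

3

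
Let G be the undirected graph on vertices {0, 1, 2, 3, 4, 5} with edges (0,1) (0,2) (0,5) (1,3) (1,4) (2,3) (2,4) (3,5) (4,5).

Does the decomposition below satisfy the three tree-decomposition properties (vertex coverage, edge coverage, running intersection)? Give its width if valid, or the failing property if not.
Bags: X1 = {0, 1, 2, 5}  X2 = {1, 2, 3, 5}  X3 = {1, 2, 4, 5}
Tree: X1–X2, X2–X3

Yes; width 3.

Every vertex of G appears in some bag (union = {0, 1, 2, 3, 4, 5}); every edge is covered by a bag; and for each vertex v the set of bags containing v is connected in the bag tree. The decomposition is therefore valid. The largest bag has 4 vertices, so the width is 3.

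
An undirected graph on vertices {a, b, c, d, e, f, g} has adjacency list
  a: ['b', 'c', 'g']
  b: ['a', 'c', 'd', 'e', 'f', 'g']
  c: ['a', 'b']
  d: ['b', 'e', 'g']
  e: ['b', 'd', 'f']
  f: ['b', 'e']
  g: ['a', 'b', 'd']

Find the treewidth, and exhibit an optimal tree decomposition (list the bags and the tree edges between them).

Every bag has size at most 3, so the width is 3 − 1 = 2 and tw(G) ≤ 2. For the lower bound, the 3 vertices {b, d, g} are pairwise adjacent, and any tree decomposition puts a clique entirely inside one bag — forcing width ≥ 2. Combining the bounds, tw(G) = 2.

Treewidth 2.
Bags: B1 = {b, d, e}  B2 = {b, d, g}  B3 = {a, b, g}  B4 = {b, e, f}  B5 = {a, b, c}
Tree: B1–B2, B2–B3, B1–B4, B3–B5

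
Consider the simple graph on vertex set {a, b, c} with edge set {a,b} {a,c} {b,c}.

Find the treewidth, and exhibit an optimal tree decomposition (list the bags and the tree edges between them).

Treewidth 2.
Bags: B1 = {a, b, c}
Tree: (single bag)

With just one bag of size 3, the width is 3 − 1 = 2, so tw(G) ≤ 2. On the other hand G contains the 3-clique {a, b, c}. A clique must lie in a single bag of any decomposition, so no decomposition can have width below 2. The upper and lower bounds meet at 2, so that is the treewidth.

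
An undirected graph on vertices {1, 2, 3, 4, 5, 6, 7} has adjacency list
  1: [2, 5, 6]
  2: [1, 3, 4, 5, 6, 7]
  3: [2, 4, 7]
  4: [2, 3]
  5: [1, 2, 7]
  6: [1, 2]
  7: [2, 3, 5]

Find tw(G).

2

A width-2 tree decomposition is:
Bags: B1 = {2, 3, 4}  B2 = {2, 3, 7}  B3 = {2, 5, 7}  B4 = {1, 2, 5}  B5 = {1, 2, 6}
Tree: B1–B2, B2–B3, B3–B4, B4–B5
Each bag holds 3 vertices, so the decomposition has width 2, which upper-bounds the treewidth. On the other hand G contains the 3-clique {1, 2, 5}. A clique must lie in a single bag of any decomposition, so no decomposition can have width below 2. Combining the bounds, tw(G) = 2.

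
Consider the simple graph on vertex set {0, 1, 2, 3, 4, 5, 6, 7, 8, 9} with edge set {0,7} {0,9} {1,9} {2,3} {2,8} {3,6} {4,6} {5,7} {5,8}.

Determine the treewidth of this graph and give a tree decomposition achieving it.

Treewidth 1.
One optimal decomposition is:
Bags: B1 = {1, 9}  B2 = {0, 9}  B3 = {0, 7}  B4 = {5, 7}  B5 = {5, 8}  B6 = {2, 8}  B7 = {2, 3}  B8 = {3, 6}  B9 = {4, 6}
Tree: B1–B2, B2–B3, B3–B4, B4–B5, B5–B6, B6–B7, B7–B8, B8–B9

Each bag holds 2 vertices, so the decomposition has width 1, which upper-bounds the treewidth. G has an edge, so its treewidth is at least 1. Combining the bounds, tw(G) = 1.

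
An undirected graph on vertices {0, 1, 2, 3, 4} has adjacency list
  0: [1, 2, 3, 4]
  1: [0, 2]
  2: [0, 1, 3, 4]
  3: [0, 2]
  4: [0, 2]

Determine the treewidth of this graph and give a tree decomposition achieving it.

Treewidth 2.
One optimal decomposition is:
Bags: B1 = {0, 1, 2}  B2 = {0, 2, 3}  B3 = {0, 2, 4}
Tree: B1–B2, B2–B3

Each bag holds 3 vertices, so the decomposition has width 2, which upper-bounds the treewidth. Conversely, {0, 1, 2} is a clique of size 3, and the vertices of any clique must share a bag in every tree decomposition; so some bag has ≥ 3 vertices and tw(G) ≥ 2. Combining the bounds, tw(G) = 2.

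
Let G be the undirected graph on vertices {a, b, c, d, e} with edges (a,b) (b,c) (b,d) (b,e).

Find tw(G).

A width-1 tree decomposition is:
Bags: B1 = {a, b}  B2 = {b, d}  B3 = {b, c}  B4 = {b, e}
Tree: B1–B2, B1–B3, B2–B4
Every bag has size at most 2, so the width is 2 − 1 = 1 and tw(G) ≤ 1. Any graph with an edge has treewidth ≥ 1, and G has the edge b–a. The upper and lower bounds meet at 1, so that is the treewidth.

1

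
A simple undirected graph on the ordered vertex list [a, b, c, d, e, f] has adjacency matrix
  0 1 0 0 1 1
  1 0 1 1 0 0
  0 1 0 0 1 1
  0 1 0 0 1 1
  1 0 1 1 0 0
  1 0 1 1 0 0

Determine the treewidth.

3

A width-3 tree decomposition is:
Bags: B1 = {a, c, d, e}  B2 = {a, b, c, d}  B3 = {a, c, d, f}
Tree: B1–B2, B2–B3
The largest bag has 4 vertices, giving width 3; this decomposition certifies tw(G) ≤ 3. For the lower bound: the 4 vertex sets {c,e}, {a,b}, {d}, {f} are disjoint, each induces a connected subgraph, and every pair is joined by at least one edge of G. Contracting each set to a single vertex therefore yields K_{4} as a minor, and since treewidth is minor-monotone, tw(G) ≥ tw(K_{4}) = 3. Therefore the treewidth is 3.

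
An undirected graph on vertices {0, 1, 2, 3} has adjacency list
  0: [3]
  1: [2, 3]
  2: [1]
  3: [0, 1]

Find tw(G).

A width-1 tree decomposition is:
Bags: B1 = {0, 3}  B2 = {1, 3}  B3 = {1, 2}
Tree: B1–B2, B2–B3
Each bag holds 2 vertices, so the decomposition has width 1, which upper-bounds the treewidth. Any graph with an edge has treewidth ≥ 1, and G has the edge 0–3. Therefore the treewidth is 1.

1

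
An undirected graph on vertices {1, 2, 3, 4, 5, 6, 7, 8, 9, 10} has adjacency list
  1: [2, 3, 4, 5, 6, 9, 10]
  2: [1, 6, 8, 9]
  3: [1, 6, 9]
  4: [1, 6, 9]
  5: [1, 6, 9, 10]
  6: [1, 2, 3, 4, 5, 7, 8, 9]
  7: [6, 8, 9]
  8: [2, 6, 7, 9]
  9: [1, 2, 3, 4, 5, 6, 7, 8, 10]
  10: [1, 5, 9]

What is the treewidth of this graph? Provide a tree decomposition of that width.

The largest bag has 4 vertices, giving width 3; this decomposition certifies tw(G) ≤ 3. For the lower bound, the 4 vertices {1, 5, 9, 10} are pairwise adjacent, and any tree decomposition puts a clique entirely inside one bag — forcing width ≥ 3. The upper and lower bounds meet at 3, so that is the treewidth.

Treewidth 3.
One optimal decomposition is:
Bags: B1 = {1, 3, 6, 9}  B2 = {1, 2, 6, 9}  B3 = {2, 6, 8, 9}  B4 = {6, 7, 8, 9}  B5 = {1, 4, 6, 9}  B6 = {1, 5, 6, 9}  B7 = {1, 5, 9, 10}
Tree: B1–B2, B2–B3, B3–B4, B2–B5, B2–B6, B6–B7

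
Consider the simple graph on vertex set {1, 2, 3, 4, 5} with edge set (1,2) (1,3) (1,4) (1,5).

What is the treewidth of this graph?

1

A width-1 tree decomposition is:
Bags: B1 = {1, 5}  B2 = {1, 4}  B3 = {1, 3}  B4 = {1, 2}
Tree: B1–B2, B2–B3, B2–B4
Every bag has size at most 2, so the width is 2 − 1 = 1 and tw(G) ≤ 1. Any graph with an edge has treewidth ≥ 1, and G has the edge 1–5. Combining the bounds, tw(G) = 1.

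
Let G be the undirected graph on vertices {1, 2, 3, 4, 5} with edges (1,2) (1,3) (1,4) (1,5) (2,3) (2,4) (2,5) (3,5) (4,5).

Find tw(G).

3

A width-3 tree decomposition is:
Bags: B1 = {1, 2, 3, 5}  B2 = {1, 2, 4, 5}
Tree: B1–B2
The largest bag has 4 vertices, giving width 3; this decomposition certifies tw(G) ≤ 3. Conversely, {1, 2, 3, 5} is a clique of size 4, and the vertices of any clique must share a bag in every tree decomposition; so some bag has ≥ 4 vertices and tw(G) ≥ 3. Hence tw(G) = 3 exactly.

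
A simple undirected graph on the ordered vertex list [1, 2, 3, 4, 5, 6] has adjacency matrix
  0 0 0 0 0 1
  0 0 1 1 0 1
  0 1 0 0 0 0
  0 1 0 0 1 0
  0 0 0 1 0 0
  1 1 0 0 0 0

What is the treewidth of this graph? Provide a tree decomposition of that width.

Treewidth 1.
Bags: B1 = {2, 6}  B2 = {2, 4}  B3 = {2, 3}  B4 = {1, 6}  B5 = {4, 5}
Tree: B1–B2, B1–B3, B1–B4, B2–B5

The largest bag has 2 vertices, giving width 1; this decomposition certifies tw(G) ≤ 1. G has an edge, so its treewidth is at least 1. Combining the bounds, tw(G) = 1.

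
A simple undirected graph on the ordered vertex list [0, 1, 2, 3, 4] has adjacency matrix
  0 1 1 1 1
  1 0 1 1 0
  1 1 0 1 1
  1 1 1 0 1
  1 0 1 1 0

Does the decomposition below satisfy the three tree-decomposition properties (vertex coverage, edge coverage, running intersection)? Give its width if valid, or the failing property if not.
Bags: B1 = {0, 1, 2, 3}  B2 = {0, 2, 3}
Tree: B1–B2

No — vertex 4 appears in no bag.

A tree decomposition must satisfy three properties: every vertex lies in some bag; for every edge, both endpoints lie together in some bag; and for every vertex, the bags containing it form a connected subtree. Here vertex 4 appears in no bag, so the decomposition is invalid.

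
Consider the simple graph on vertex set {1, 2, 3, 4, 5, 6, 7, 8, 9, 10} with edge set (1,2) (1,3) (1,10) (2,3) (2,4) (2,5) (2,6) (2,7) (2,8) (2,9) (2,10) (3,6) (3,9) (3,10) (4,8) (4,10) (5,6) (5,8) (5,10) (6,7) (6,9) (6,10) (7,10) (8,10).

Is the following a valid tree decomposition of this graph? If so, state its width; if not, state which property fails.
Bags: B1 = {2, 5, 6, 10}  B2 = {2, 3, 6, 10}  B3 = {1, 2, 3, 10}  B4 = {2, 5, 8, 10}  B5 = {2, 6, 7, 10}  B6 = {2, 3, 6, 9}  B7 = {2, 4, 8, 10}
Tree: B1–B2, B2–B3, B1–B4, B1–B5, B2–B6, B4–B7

Yes; width 3.

Every vertex of G appears in some bag (union = {1, 2, 3, 4, 5, 6, 7, 8, 9, 10}); every edge is covered by a bag; and for each vertex v the set of bags containing v is connected in the bag tree. The decomposition is therefore valid. The largest bag has 4 vertices, so the width is 3.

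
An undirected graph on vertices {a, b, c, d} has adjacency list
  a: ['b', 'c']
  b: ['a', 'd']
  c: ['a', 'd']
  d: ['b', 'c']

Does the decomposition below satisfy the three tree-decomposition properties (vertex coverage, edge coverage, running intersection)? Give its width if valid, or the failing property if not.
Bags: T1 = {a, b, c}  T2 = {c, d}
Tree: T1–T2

No — edge (b,d) lies in no bag.

A tree decomposition must satisfy three properties: every vertex lies in some bag; for every edge, both endpoints lie together in some bag; and for every vertex, the bags containing it form a connected subtree. Here edge (b,d) lies in no bag, so the decomposition is invalid.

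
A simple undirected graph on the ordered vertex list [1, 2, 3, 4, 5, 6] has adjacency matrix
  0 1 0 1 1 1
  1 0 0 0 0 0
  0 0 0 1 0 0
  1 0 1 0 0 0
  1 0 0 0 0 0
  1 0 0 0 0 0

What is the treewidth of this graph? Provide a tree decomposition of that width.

The largest bag has 2 vertices, giving width 1; this decomposition certifies tw(G) ≤ 1. Since G has at least one edge (e.g. 2–1), it is not an edgeless graph, so tw(G) ≥ 1. Therefore the treewidth is 1.

Treewidth 1.
One optimal decomposition is:
Bags: B1 = {1, 2}  B2 = {1, 4}  B3 = {1, 6}  B4 = {1, 5}  B5 = {3, 4}
Tree: B1–B2, B1–B3, B3–B4, B2–B5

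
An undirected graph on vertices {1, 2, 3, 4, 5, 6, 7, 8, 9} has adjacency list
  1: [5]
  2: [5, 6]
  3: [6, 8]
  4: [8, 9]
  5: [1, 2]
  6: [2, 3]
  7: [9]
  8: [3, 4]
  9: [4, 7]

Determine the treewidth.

1

A width-1 tree decomposition is:
Bags: B1 = {1, 5}  B2 = {2, 5}  B3 = {2, 6}  B4 = {3, 6}  B5 = {3, 8}  B6 = {4, 8}  B7 = {4, 9}  B8 = {7, 9}
Tree: B1–B2, B2–B3, B3–B4, B4–B5, B5–B6, B6–B7, B7–B8
Each bag holds 2 vertices, so the decomposition has width 1, which upper-bounds the treewidth. Since G has at least one edge (e.g. 1–5), it is not an edgeless graph, so tw(G) ≥ 1. Therefore the treewidth is 1.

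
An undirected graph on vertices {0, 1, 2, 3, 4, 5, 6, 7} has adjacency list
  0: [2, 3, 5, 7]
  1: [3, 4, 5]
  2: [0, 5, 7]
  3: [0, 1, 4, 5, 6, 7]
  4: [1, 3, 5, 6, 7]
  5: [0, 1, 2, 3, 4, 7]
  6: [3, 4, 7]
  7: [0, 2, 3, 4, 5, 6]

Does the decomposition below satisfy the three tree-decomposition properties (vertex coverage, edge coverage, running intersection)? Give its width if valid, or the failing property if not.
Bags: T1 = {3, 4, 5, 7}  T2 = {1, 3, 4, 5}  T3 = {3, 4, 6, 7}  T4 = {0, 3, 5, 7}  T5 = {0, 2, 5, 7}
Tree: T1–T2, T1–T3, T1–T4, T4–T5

Yes; width 3.

Vertex coverage: the bags together contain {0, 1, 2, 3, 4, 5, 6, 7}, the full vertex set. Edge coverage: each edge of G has both endpoints in at least one bag. Running intersection: for every vertex, the bags containing it form a connected subtree. All three properties hold, so this is a valid tree decomposition of width max|bag| − 1 = 3, and hence tw(G) ≤ 3.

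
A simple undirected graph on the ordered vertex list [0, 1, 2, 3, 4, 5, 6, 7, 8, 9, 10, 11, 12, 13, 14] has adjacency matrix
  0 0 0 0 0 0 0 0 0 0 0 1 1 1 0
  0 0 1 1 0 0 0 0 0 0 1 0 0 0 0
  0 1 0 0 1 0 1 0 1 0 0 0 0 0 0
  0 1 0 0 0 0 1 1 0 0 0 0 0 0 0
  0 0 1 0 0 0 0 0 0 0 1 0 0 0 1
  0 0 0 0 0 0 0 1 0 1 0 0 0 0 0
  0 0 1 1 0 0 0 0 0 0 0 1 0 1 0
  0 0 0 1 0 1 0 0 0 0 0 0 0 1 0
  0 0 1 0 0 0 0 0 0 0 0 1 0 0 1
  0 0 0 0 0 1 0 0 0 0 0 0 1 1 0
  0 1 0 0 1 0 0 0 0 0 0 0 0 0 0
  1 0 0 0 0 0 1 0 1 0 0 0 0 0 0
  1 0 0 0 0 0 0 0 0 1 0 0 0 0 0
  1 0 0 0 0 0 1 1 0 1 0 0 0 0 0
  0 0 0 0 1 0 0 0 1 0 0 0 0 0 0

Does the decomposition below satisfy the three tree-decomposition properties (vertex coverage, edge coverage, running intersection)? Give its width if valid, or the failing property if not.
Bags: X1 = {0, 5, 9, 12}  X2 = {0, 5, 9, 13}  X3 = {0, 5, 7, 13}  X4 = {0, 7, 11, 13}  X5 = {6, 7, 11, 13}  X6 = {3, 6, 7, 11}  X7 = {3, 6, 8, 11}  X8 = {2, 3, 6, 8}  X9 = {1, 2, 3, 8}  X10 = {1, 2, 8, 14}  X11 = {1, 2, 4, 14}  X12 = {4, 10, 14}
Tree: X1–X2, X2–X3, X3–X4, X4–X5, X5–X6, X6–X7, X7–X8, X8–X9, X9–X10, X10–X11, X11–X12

A tree decomposition must satisfy three properties: every vertex lies in some bag; for every edge, both endpoints lie together in some bag; and for every vertex, the bags containing it form a connected subtree. Here edge (1,10) lies in no bag, so the decomposition is invalid.

No — edge (1,10) lies in no bag.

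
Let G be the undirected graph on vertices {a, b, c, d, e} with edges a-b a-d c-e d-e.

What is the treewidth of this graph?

A width-1 tree decomposition is:
Bags: B1 = {c, e}  B2 = {d, e}  B3 = {a, d}  B4 = {a, b}
Tree: B1–B2, B2–B3, B3–B4
The largest bag has 2 vertices, giving width 1; this decomposition certifies tw(G) ≤ 1. Since G has at least one edge (e.g. c–e), it is not an edgeless graph, so tw(G) ≥ 1. Therefore the treewidth is 1.

1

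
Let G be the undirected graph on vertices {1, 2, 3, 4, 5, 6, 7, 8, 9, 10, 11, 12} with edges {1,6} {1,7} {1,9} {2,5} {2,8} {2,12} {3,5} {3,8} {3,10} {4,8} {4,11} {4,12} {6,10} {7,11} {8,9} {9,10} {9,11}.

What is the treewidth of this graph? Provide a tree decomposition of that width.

Every bag has size at most 4, so the width is 4 − 1 = 3 and tw(G) ≤ 3. For the lower bound: the 4 vertex sets {1,6,7}, {11}, {9}, {3,4,8,10} are disjoint, each induces a connected subgraph, and every pair is joined by at least one edge of G. Contracting each set to a single vertex therefore yields K_{4} as a minor, and since treewidth is minor-monotone, tw(G) ≥ tw(K_{4}) = 3. The upper and lower bounds meet at 3, so that is the treewidth.

Treewidth 3.
One optimal decomposition is:
Bags: B1 = {1, 6, 7, 11}  B2 = {1, 6, 9, 11}  B3 = {6, 9, 10, 11}  B4 = {4, 9, 10, 11}  B5 = {4, 8, 9, 10}  B6 = {3, 4, 8, 10}  B7 = {3, 4, 8, 12}  B8 = {2, 3, 8, 12}  B9 = {2, 3, 5, 12}
Tree: B1–B2, B2–B3, B3–B4, B4–B5, B5–B6, B6–B7, B7–B8, B8–B9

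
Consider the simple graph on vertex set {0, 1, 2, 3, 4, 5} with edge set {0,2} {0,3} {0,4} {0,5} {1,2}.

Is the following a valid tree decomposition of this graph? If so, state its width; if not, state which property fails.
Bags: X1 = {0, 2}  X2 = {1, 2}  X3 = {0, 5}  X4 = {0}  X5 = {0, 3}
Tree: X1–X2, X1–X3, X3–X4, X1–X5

A tree decomposition must satisfy three properties: every vertex lies in some bag; for every edge, both endpoints lie together in some bag; and for every vertex, the bags containing it form a connected subtree. Here vertex 4 appears in no bag, so the decomposition is invalid.

No — vertex 4 appears in no bag.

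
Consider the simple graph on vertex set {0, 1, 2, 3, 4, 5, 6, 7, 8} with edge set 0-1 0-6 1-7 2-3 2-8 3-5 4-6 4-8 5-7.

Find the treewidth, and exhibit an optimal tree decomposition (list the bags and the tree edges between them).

Each bag holds 3 vertices, so the decomposition has width 2, which upper-bounds the treewidth. For the lower bound, G contains the cycle 4–6–0–1–7–5–3–2–8–4, so G is not a forest; only forests have treewidth ≤ 1, hence tw(G) ≥ 2. Therefore the treewidth is 2.

Treewidth 2.
One such decomposition:
Bags: B1 = {0, 4, 6}  B2 = {0, 1, 4}  B3 = {1, 4, 7}  B4 = {4, 5, 7}  B5 = {3, 4, 5}  B6 = {2, 3, 4}  B7 = {2, 4, 8}
Tree: B1–B2, B2–B3, B3–B4, B4–B5, B5–B6, B6–B7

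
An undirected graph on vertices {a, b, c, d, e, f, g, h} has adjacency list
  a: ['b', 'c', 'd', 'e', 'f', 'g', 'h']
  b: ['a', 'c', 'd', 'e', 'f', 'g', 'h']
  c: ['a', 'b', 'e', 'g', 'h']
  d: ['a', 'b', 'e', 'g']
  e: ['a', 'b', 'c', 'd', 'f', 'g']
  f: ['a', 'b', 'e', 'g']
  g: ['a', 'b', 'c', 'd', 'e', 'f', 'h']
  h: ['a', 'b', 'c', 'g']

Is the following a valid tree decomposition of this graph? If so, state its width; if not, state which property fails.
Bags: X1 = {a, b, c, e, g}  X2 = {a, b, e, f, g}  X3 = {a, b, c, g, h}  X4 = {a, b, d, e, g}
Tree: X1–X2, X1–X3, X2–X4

Yes; width 4.

Vertex coverage: the bags together contain {a, b, c, d, e, f, g, h}, the full vertex set. Edge coverage: each edge of G has both endpoints in at least one bag. Running intersection: for every vertex, the bags containing it form a connected subtree. All three properties hold, so this is a valid tree decomposition of width max|bag| − 1 = 4, and hence tw(G) ≤ 4.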